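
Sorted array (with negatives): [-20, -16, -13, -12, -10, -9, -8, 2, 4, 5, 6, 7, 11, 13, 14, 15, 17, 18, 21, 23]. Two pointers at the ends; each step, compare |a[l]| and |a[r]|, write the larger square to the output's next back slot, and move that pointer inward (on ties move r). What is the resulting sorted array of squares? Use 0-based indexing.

[0,19] |-20|<=|23| out[19]=529 → r--
[0,18] |-20|<=|21| out[18]=441 → r--
[0,17] |-20|>|18| out[17]=400 → l++
[1,17] |-16|<=|18| out[16]=324 → r--
[1,16] |-16|<=|17| out[15]=289 → r--
[1,15] |-16|>|15| out[14]=256 → l++
[2,15] |-13|<=|15| out[13]=225 → r--
[2,14] |-13|<=|14| out[12]=196 → r--
[2,13] |-13|<=|13| out[11]=169 → r--
[2,12] |-13|>|11| out[10]=169 → l++
[3,12] |-12|>|11| out[9]=144 → l++
[4,12] |-10|<=|11| out[8]=121 → r--
[4,11] |-10|>|7| out[7]=100 → l++
[5,11] |-9|>|7| out[6]=81 → l++
[6,11] |-8|>|7| out[5]=64 → l++
[7,11] |2|<=|7| out[4]=49 → r--
[7,10] |2|<=|6| out[3]=36 → r--
[7,9] |2|<=|5| out[2]=25 → r--
[7,8] |2|<=|4| out[1]=16 → r--
[7,7] |2|<=|2| out[0]=4 → r--

[4, 16, 25, 36, 49, 64, 81, 100, 121, 144, 169, 169, 196, 225, 256, 289, 324, 400, 441, 529]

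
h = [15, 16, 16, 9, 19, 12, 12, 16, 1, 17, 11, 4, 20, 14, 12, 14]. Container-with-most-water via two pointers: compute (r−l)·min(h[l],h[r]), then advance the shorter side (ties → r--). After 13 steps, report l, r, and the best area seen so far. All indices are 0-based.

l=0 r=15: min(15,14)*15=210 best=210 *, r--
l=0 r=14: min(15,12)*14=168 best=210, r--
l=0 r=13: min(15,14)*13=182 best=210, r--
l=0 r=12: min(15,20)*12=180 best=210, l++
l=1 r=12: min(16,20)*11=176 best=210, l++
l=2 r=12: min(16,20)*10=160 best=210, l++
l=3 r=12: min(9,20)*9=81 best=210, l++
l=4 r=12: min(19,20)*8=152 best=210, l++
l=5 r=12: min(12,20)*7=84 best=210, l++
l=6 r=12: min(12,20)*6=72 best=210, l++
l=7 r=12: min(16,20)*5=80 best=210, l++
l=8 r=12: min(1,20)*4=4 best=210, l++
l=9 r=12: min(17,20)*3=51 best=210, l++

l=10, r=12, best area=210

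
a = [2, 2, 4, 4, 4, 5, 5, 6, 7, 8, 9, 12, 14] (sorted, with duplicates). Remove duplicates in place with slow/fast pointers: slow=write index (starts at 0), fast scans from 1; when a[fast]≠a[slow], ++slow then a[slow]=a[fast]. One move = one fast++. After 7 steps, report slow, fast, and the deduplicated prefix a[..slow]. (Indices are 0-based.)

slow=0 fast=1: a[fast]=2=a[slow] dup, fast++
slow=0 fast=2: a[fast]=4≠a[slow]=2 write a[1]=4, slow++,fast++
slow=1 fast=3: a[fast]=4=a[slow] dup, fast++
slow=1 fast=4: a[fast]=4=a[slow] dup, fast++
slow=1 fast=5: a[fast]=5≠a[slow]=4 write a[2]=5, slow++,fast++
slow=2 fast=6: a[fast]=5=a[slow] dup, fast++
slow=2 fast=7: a[fast]=6≠a[slow]=5 write a[3]=6, slow++,fast++

slow=3, fast=8, prefix=[2, 4, 5, 6]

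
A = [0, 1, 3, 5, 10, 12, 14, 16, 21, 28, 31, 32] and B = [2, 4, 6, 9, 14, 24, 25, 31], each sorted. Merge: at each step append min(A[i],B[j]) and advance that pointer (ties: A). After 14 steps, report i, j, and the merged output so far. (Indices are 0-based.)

[i=0,j=0] A[i]=0<=B[j]=2 take 0 → i++
[i=1,j=0] A[i]=1<=B[j]=2 take 1 → i++
[i=2,j=0] A[i]=3>B[j]=2 take 2 → j++
[i=2,j=1] A[i]=3<=B[j]=4 take 3 → i++
[i=3,j=1] A[i]=5>B[j]=4 take 4 → j++
[i=3,j=2] A[i]=5<=B[j]=6 take 5 → i++
[i=4,j=2] A[i]=10>B[j]=6 take 6 → j++
[i=4,j=3] A[i]=10>B[j]=9 take 9 → j++
[i=4,j=4] A[i]=10<=B[j]=14 take 10 → i++
[i=5,j=4] A[i]=12<=B[j]=14 take 12 → i++
[i=6,j=4] A[i]=14<=B[j]=14 take 14 → i++
[i=7,j=4] A[i]=16>B[j]=14 take 14 → j++
[i=7,j=5] A[i]=16<=B[j]=24 take 16 → i++
[i=8,j=5] A[i]=21<=B[j]=24 take 21 → i++

i=9, j=5, merged so far=[0, 1, 2, 3, 4, 5, 6, 9, 10, 12, 14, 14, 16, 21]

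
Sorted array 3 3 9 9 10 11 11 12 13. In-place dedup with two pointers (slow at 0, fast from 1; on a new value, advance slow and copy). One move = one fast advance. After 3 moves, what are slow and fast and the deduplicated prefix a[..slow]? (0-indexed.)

(s=0,f=1) a[fast]=3=a[slow] dup → fast++
(s=0,f=2) a[fast]=9≠a[slow]=3 write a[1]=9 → slow++,fast++
(s=1,f=3) a[fast]=9=a[slow] dup → fast++

slow=1, fast=4, prefix=[3, 9]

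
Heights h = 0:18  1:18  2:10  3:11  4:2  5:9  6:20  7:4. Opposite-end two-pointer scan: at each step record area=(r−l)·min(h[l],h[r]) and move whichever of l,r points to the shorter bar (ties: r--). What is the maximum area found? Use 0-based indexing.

max area = 108

[0,7] min(18,4)*7=28 best=28 * → r--
[0,6] min(18,20)*6=108 best=108 * → l++
[1,6] min(18,20)*5=90 best=108 → l++
[2,6] min(10,20)*4=40 best=108 → l++
[3,6] min(11,20)*3=33 best=108 → l++
[4,6] min(2,20)*2=4 best=108 → l++
[5,6] min(9,20)*1=9 best=108 → l++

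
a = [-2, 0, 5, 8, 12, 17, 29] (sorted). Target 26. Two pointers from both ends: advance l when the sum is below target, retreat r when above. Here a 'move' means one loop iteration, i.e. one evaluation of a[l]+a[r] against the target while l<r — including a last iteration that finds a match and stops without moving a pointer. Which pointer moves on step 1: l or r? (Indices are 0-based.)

r

[0,6] -2+29=27 >26 → r--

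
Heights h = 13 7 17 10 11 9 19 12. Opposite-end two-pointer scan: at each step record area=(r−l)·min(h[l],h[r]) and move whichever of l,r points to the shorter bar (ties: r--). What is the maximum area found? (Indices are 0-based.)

[0,7] min(13,12)*7=84 best=84 * → r--
[0,6] min(13,19)*6=78 best=84 → l++
[1,6] min(7,19)*5=35 best=84 → l++
[2,6] min(17,19)*4=68 best=84 → l++
[3,6] min(10,19)*3=30 best=84 → l++
[4,6] min(11,19)*2=22 best=84 → l++
[5,6] min(9,19)*1=9 best=84 → l++

max area = 84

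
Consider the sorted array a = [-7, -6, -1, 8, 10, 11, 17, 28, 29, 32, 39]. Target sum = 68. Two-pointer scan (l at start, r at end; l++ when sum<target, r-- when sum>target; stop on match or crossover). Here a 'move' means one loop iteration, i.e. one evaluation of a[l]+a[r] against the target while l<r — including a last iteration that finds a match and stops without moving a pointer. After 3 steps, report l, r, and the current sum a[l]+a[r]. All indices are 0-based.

l=3, r=10, sum=47

l=0 r=10: -7+39=32 <68, l++
l=1 r=10: -6+39=33 <68, l++
l=2 r=10: -1+39=38 <68, l++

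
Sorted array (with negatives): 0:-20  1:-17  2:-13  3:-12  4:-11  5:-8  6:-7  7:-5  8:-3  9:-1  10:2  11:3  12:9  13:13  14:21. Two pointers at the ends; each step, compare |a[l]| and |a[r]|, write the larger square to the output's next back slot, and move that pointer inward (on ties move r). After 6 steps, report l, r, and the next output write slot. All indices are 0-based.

l=0 r=14: |-20|<=|21| out[14]=441, r--
l=0 r=13: |-20|>|13| out[13]=400, l++
l=1 r=13: |-17|>|13| out[12]=289, l++
l=2 r=13: |-13|<=|13| out[11]=169, r--
l=2 r=12: |-13|>|9| out[10]=169, l++
l=3 r=12: |-12|>|9| out[9]=144, l++

l=4, r=12, next write slot=8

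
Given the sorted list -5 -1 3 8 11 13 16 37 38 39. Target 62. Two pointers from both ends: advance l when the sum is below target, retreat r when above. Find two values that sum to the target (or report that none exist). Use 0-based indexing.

[0,9] -5+39=34 <62 → l++
[1,9] -1+39=38 <62 → l++
[2,9] 3+39=42 <62 → l++
[3,9] 8+39=47 <62 → l++
[4,9] 11+39=50 <62 → l++
[5,9] 13+39=52 <62 → l++
[6,9] 16+39=55 <62 → l++
[7,9] 37+39=76 >62 → r--
[7,8] 37+38=75 >62 → r--

no pair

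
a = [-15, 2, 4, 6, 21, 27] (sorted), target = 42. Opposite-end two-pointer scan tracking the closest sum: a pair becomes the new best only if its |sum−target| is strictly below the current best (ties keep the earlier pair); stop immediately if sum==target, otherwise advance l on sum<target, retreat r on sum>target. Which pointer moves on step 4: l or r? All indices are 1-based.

l

[1,6] -15+27=12 d=30 * → l++
[2,6] 2+27=29 d=13 * → l++
[3,6] 4+27=31 d=11 * → l++
[4,6] 6+27=33 d=9 * → l++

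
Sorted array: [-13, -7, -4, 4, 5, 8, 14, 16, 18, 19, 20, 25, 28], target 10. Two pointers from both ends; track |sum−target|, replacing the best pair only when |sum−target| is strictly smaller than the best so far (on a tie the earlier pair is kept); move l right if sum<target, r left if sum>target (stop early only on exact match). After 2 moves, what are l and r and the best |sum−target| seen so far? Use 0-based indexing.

[0,12] -13+28=15 d=5 * → r--
[0,11] -13+25=12 d=2 * → r--

l=0, r=10, best |Δ|=2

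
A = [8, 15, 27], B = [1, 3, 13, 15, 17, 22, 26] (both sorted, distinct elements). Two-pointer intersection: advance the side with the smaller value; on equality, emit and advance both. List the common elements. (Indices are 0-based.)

intersection = [15]

[i=0,j=0] 8>1 → j++
[i=0,j=1] 8>3 → j++
[i=0,j=2] 8<13 → i++
[i=1,j=2] 15>13 → j++
[i=1,j=3] 15==15 emit → i++,j++
[i=2,j=4] 27>17 → j++
[i=2,j=5] 27>22 → j++
[i=2,j=6] 27>26 → j++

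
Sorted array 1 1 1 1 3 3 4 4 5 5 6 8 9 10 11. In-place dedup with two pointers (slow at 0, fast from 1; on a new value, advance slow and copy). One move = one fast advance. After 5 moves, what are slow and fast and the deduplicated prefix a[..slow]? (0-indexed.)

slow=0 fast=1: a[fast]=1=a[slow] dup, fast++
slow=0 fast=2: a[fast]=1=a[slow] dup, fast++
slow=0 fast=3: a[fast]=1=a[slow] dup, fast++
slow=0 fast=4: a[fast]=3≠a[slow]=1 write a[1]=3, slow++,fast++
slow=1 fast=5: a[fast]=3=a[slow] dup, fast++

slow=1, fast=6, prefix=[1, 3]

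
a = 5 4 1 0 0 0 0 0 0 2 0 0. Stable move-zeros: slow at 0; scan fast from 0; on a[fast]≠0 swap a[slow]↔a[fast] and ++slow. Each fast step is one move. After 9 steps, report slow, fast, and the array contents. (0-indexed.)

slow=3, fast=9, a=[5, 4, 1, 0, 0, 0, 0, 0, 0, 2, 0, 0]

slow=0 fast=0: a[fast]=5≠0 swap→a[0]=5, slow++,fast++
slow=1 fast=1: a[fast]=4≠0 swap→a[1]=4, slow++,fast++
slow=2 fast=2: a[fast]=1≠0 swap→a[2]=1, slow++,fast++
slow=3 fast=3: a[fast]=0, fast++
slow=3 fast=4: a[fast]=0, fast++
slow=3 fast=5: a[fast]=0, fast++
slow=3 fast=6: a[fast]=0, fast++
slow=3 fast=7: a[fast]=0, fast++
slow=3 fast=8: a[fast]=0, fast++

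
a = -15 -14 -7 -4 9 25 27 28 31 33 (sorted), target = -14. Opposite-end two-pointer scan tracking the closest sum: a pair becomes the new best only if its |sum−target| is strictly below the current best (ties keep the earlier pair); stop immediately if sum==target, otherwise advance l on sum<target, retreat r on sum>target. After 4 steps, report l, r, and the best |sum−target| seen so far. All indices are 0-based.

[0,9] -15+33=18 d=32 * → r--
[0,8] -15+31=16 d=30 * → r--
[0,7] -15+28=13 d=27 * → r--
[0,6] -15+27=12 d=26 * → r--

l=0, r=5, best |Δ|=26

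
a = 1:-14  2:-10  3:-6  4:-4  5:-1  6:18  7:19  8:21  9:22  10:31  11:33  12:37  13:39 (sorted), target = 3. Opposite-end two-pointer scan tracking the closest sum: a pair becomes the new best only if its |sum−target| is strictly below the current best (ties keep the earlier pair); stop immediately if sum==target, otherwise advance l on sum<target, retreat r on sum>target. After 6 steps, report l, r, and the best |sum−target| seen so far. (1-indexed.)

l=1 r=13: -14+39=25 d=22 *, r--
l=1 r=12: -14+37=23 d=20 *, r--
l=1 r=11: -14+33=19 d=16 *, r--
l=1 r=10: -14+31=17 d=14 *, r--
l=1 r=9: -14+22=8 d=5 *, r--
l=1 r=8: -14+21=7 d=4 *, r--

l=1, r=7, best |Δ|=4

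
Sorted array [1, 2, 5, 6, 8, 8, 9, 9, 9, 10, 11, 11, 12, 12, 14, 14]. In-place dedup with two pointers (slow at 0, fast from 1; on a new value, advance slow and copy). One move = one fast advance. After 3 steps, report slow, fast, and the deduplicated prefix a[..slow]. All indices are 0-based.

slow=3, fast=4, prefix=[1, 2, 5, 6]

slow=0 fast=1: a[fast]=2≠a[slow]=1 write a[1]=2, slow++,fast++
slow=1 fast=2: a[fast]=5≠a[slow]=2 write a[2]=5, slow++,fast++
slow=2 fast=3: a[fast]=6≠a[slow]=5 write a[3]=6, slow++,fast++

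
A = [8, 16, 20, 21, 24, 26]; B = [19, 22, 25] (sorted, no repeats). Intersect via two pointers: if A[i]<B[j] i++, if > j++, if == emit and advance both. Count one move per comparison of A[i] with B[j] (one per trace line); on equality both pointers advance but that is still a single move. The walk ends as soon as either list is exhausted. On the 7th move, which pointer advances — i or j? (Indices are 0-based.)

[i=0,j=0] 8<19 → i++
[i=1,j=0] 16<19 → i++
[i=2,j=0] 20>19 → j++
[i=2,j=1] 20<22 → i++
[i=3,j=1] 21<22 → i++
[i=4,j=1] 24>22 → j++
[i=4,j=2] 24<25 → i++

i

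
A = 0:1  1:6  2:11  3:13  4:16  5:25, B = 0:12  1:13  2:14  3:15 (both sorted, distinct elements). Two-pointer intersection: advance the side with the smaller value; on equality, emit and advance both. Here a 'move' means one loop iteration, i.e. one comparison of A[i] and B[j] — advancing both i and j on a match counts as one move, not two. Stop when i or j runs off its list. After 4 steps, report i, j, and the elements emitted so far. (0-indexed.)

i=3, j=1, emitted=[]

i=0 j=0: 1<12, i++
i=1 j=0: 6<12, i++
i=2 j=0: 11<12, i++
i=3 j=0: 13>12, j++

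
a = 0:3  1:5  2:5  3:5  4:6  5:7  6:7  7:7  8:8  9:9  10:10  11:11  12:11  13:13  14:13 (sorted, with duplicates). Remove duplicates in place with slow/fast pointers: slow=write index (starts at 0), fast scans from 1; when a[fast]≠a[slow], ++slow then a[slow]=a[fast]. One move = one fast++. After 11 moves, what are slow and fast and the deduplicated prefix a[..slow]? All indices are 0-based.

slow=0 fast=1: a[fast]=5≠a[slow]=3 write a[1]=5, slow++,fast++
slow=1 fast=2: a[fast]=5=a[slow] dup, fast++
slow=1 fast=3: a[fast]=5=a[slow] dup, fast++
slow=1 fast=4: a[fast]=6≠a[slow]=5 write a[2]=6, slow++,fast++
slow=2 fast=5: a[fast]=7≠a[slow]=6 write a[3]=7, slow++,fast++
slow=3 fast=6: a[fast]=7=a[slow] dup, fast++
slow=3 fast=7: a[fast]=7=a[slow] dup, fast++
slow=3 fast=8: a[fast]=8≠a[slow]=7 write a[4]=8, slow++,fast++
slow=4 fast=9: a[fast]=9≠a[slow]=8 write a[5]=9, slow++,fast++
slow=5 fast=10: a[fast]=10≠a[slow]=9 write a[6]=10, slow++,fast++
slow=6 fast=11: a[fast]=11≠a[slow]=10 write a[7]=11, slow++,fast++

slow=7, fast=12, prefix=[3, 5, 6, 7, 8, 9, 10, 11]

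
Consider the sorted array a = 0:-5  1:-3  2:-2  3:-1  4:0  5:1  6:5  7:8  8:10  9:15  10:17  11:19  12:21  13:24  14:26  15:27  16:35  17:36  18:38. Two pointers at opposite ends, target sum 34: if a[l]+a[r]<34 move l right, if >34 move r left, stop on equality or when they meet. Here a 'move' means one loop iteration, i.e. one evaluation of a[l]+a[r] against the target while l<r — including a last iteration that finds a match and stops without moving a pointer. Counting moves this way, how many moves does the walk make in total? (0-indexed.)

l=0 r=18: -5+38=33 <34, l++
l=1 r=18: -3+38=35 >34, r--
l=1 r=17: -3+36=33 <34, l++
l=2 r=17: -2+36=34, found

4 moves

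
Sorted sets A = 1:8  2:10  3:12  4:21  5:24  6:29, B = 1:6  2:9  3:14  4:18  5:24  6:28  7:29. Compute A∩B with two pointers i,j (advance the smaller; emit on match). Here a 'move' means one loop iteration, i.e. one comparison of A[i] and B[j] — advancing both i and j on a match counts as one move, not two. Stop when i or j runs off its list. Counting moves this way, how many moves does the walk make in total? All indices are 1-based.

i=1 j=1: 8>6, j++
i=1 j=2: 8<9, i++
i=2 j=2: 10>9, j++
i=2 j=3: 10<14, i++
i=3 j=3: 12<14, i++
i=4 j=3: 21>14, j++
i=4 j=4: 21>18, j++
i=4 j=5: 21<24, i++
i=5 j=5: 24==24 emit, i++,j++
i=6 j=6: 29>28, j++
i=6 j=7: 29==29 emit, i++,j++

11 moves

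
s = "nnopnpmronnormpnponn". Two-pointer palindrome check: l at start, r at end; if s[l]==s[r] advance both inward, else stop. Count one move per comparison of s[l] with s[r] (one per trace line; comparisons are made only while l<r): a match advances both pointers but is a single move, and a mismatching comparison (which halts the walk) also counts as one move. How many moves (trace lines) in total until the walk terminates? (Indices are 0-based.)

[0,19] 'n'=='n' → l++,r--
[1,18] 'n'=='n' → l++,r--
[2,17] 'o'=='o' → l++,r--
[3,16] 'p'=='p' → l++,r--
[4,15] 'n'=='n' → l++,r--
[5,14] 'p'=='p' → l++,r--
[6,13] 'm'=='m' → l++,r--
[7,12] 'r'=='r' → l++,r--
[8,11] 'o'=='o' → l++,r--
[9,10] 'n'=='n' → l++,r--

10 moves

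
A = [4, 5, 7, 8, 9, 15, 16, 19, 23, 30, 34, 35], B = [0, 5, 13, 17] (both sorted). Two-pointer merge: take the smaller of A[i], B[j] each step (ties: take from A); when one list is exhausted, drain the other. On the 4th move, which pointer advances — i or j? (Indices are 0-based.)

i=0 j=0: A[i]=4>B[j]=0 take 0, j++
i=0 j=1: A[i]=4<=B[j]=5 take 4, i++
i=1 j=1: A[i]=5<=B[j]=5 take 5, i++
i=2 j=1: A[i]=7>B[j]=5 take 5, j++

j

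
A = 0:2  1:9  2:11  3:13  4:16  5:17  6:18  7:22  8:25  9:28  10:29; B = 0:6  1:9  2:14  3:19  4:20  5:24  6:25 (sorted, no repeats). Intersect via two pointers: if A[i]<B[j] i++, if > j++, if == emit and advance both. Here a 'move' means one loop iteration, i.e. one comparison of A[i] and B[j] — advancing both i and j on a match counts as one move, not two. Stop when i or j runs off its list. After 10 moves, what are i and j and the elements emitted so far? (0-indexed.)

i=7, j=4, emitted=[9]

i=0 j=0: 2<6, i++
i=1 j=0: 9>6, j++
i=1 j=1: 9==9 emit, i++,j++
i=2 j=2: 11<14, i++
i=3 j=2: 13<14, i++
i=4 j=2: 16>14, j++
i=4 j=3: 16<19, i++
i=5 j=3: 17<19, i++
i=6 j=3: 18<19, i++
i=7 j=3: 22>19, j++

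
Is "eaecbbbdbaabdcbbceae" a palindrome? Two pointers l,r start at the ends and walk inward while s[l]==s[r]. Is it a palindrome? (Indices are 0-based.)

[0,19] 'e'=='e' → l++,r--
[1,18] 'a'=='a' → l++,r--
[2,17] 'e'=='e' → l++,r--
[3,16] 'c'=='c' → l++,r--
[4,15] 'b'=='b' → l++,r--
[5,14] 'b'=='b' → l++,r--
[6,13] 'b'!='c' → stop

not a palindrome (mismatch at 6,13)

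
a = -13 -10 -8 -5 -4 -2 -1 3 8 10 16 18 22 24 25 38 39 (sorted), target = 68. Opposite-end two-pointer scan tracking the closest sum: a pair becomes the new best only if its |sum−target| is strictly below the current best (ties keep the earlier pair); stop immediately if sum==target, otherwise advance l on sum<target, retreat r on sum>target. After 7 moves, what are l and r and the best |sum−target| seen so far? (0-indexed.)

l=0 r=16: -13+39=26 d=42 *, l++
l=1 r=16: -10+39=29 d=39 *, l++
l=2 r=16: -8+39=31 d=37 *, l++
l=3 r=16: -5+39=34 d=34 *, l++
l=4 r=16: -4+39=35 d=33 *, l++
l=5 r=16: -2+39=37 d=31 *, l++
l=6 r=16: -1+39=38 d=30 *, l++

l=7, r=16, best |Δ|=30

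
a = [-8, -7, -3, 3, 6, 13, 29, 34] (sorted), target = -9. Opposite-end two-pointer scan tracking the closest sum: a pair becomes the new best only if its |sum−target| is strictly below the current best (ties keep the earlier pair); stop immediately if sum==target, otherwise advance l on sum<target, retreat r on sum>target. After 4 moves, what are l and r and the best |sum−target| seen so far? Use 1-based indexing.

[1,8] -8+34=26 d=35 * → r--
[1,7] -8+29=21 d=30 * → r--
[1,6] -8+13=5 d=14 * → r--
[1,5] -8+6=-2 d=7 * → r--

l=1, r=4, best |Δ|=7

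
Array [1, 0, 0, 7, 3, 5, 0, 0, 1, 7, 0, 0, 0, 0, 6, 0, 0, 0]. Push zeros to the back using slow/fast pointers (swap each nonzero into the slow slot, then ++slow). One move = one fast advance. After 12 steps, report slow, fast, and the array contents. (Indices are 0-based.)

slow=0 fast=0: a[fast]=1≠0 swap→a[0]=1, slow++,fast++
slow=1 fast=1: a[fast]=0, fast++
slow=1 fast=2: a[fast]=0, fast++
slow=1 fast=3: a[fast]=7≠0 swap→a[1]=7, slow++,fast++
slow=2 fast=4: a[fast]=3≠0 swap→a[2]=3, slow++,fast++
slow=3 fast=5: a[fast]=5≠0 swap→a[3]=5, slow++,fast++
slow=4 fast=6: a[fast]=0, fast++
slow=4 fast=7: a[fast]=0, fast++
slow=4 fast=8: a[fast]=1≠0 swap→a[4]=1, slow++,fast++
slow=5 fast=9: a[fast]=7≠0 swap→a[5]=7, slow++,fast++
slow=6 fast=10: a[fast]=0, fast++
slow=6 fast=11: a[fast]=0, fast++

slow=6, fast=12, a=[1, 7, 3, 5, 1, 7, 0, 0, 0, 0, 0, 0, 0, 0, 6, 0, 0, 0]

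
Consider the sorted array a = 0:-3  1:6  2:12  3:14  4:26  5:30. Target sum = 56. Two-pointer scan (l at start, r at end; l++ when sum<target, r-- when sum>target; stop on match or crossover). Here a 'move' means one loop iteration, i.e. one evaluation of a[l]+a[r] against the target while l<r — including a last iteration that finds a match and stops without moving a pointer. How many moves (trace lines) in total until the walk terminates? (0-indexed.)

5 moves

[0,5] -3+30=27 <56 → l++
[1,5] 6+30=36 <56 → l++
[2,5] 12+30=42 <56 → l++
[3,5] 14+30=44 <56 → l++
[4,5] 26+30=56 → found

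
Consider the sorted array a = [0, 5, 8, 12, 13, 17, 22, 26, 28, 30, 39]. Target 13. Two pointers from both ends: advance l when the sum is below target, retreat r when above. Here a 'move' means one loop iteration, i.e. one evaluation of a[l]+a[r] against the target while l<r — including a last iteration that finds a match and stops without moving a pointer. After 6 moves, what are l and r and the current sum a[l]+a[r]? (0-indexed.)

l=0 r=10: 0+39=39 >13, r--
l=0 r=9: 0+30=30 >13, r--
l=0 r=8: 0+28=28 >13, r--
l=0 r=7: 0+26=26 >13, r--
l=0 r=6: 0+22=22 >13, r--
l=0 r=5: 0+17=17 >13, r--

l=0, r=4, sum=13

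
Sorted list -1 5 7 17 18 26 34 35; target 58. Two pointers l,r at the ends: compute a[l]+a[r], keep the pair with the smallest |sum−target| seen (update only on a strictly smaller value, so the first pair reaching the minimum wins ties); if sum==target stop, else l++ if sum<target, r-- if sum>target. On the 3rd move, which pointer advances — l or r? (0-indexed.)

[0,7] -1+35=34 d=24 * → l++
[1,7] 5+35=40 d=18 * → l++
[2,7] 7+35=42 d=16 * → l++

l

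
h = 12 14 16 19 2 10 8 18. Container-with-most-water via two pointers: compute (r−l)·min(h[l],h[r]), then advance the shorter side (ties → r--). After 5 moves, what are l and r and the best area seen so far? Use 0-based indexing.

[0,7] min(12,18)*7=84 best=84 * → l++
[1,7] min(14,18)*6=84 best=84 → l++
[2,7] min(16,18)*5=80 best=84 → l++
[3,7] min(19,18)*4=72 best=84 → r--
[3,6] min(19,8)*3=24 best=84 → r--

l=3, r=5, best area=84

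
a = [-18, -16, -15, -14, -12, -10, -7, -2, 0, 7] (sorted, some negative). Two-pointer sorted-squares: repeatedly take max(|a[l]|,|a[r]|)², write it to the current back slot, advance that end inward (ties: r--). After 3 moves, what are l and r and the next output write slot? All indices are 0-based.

l=0 r=9: |-18|>|7| out[9]=324, l++
l=1 r=9: |-16|>|7| out[8]=256, l++
l=2 r=9: |-15|>|7| out[7]=225, l++

l=3, r=9, next write slot=6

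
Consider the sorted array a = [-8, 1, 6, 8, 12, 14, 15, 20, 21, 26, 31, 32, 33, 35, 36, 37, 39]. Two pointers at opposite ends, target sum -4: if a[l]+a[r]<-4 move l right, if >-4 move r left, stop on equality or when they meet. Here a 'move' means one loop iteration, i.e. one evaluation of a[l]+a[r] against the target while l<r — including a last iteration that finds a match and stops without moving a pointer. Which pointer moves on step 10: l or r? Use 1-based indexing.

[1,17] -8+39=31 >-4 → r--
[1,16] -8+37=29 >-4 → r--
[1,15] -8+36=28 >-4 → r--
[1,14] -8+35=27 >-4 → r--
[1,13] -8+33=25 >-4 → r--
[1,12] -8+32=24 >-4 → r--
[1,11] -8+31=23 >-4 → r--
[1,10] -8+26=18 >-4 → r--
[1,9] -8+21=13 >-4 → r--
[1,8] -8+20=12 >-4 → r--

r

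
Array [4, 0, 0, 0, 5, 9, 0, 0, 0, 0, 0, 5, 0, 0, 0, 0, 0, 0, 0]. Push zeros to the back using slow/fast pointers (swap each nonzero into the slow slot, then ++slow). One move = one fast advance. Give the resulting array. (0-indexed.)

[4, 5, 9, 5, 0, 0, 0, 0, 0, 0, 0, 0, 0, 0, 0, 0, 0, 0, 0]

slow=0 fast=0: a[fast]=4≠0 swap→a[0]=4, slow++,fast++
slow=1 fast=1: a[fast]=0, fast++
slow=1 fast=2: a[fast]=0, fast++
slow=1 fast=3: a[fast]=0, fast++
slow=1 fast=4: a[fast]=5≠0 swap→a[1]=5, slow++,fast++
slow=2 fast=5: a[fast]=9≠0 swap→a[2]=9, slow++,fast++
slow=3 fast=6: a[fast]=0, fast++
slow=3 fast=7: a[fast]=0, fast++
slow=3 fast=8: a[fast]=0, fast++
slow=3 fast=9: a[fast]=0, fast++
slow=3 fast=10: a[fast]=0, fast++
slow=3 fast=11: a[fast]=5≠0 swap→a[3]=5, slow++,fast++
slow=4 fast=12: a[fast]=0, fast++
slow=4 fast=13: a[fast]=0, fast++
slow=4 fast=14: a[fast]=0, fast++
slow=4 fast=15: a[fast]=0, fast++
slow=4 fast=16: a[fast]=0, fast++
slow=4 fast=17: a[fast]=0, fast++
slow=4 fast=18: a[fast]=0, fast++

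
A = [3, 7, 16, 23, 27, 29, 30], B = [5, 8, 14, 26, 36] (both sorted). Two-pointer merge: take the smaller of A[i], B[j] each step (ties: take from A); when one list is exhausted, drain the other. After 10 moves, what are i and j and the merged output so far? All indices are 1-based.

i=7, j=5, merged so far=[3, 5, 7, 8, 14, 16, 23, 26, 27, 29]

[i=1,j=1] A[i]=3<=B[j]=5 take 3 → i++
[i=2,j=1] A[i]=7>B[j]=5 take 5 → j++
[i=2,j=2] A[i]=7<=B[j]=8 take 7 → i++
[i=3,j=2] A[i]=16>B[j]=8 take 8 → j++
[i=3,j=3] A[i]=16>B[j]=14 take 14 → j++
[i=3,j=4] A[i]=16<=B[j]=26 take 16 → i++
[i=4,j=4] A[i]=23<=B[j]=26 take 23 → i++
[i=5,j=4] A[i]=27>B[j]=26 take 26 → j++
[i=5,j=5] A[i]=27<=B[j]=36 take 27 → i++
[i=6,j=5] A[i]=29<=B[j]=36 take 29 → i++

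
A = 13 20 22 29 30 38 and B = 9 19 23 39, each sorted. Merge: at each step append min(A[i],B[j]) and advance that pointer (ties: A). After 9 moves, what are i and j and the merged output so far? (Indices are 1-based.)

i=7, j=4, merged so far=[9, 13, 19, 20, 22, 23, 29, 30, 38]

[i=1,j=1] A[i]=13>B[j]=9 take 9 → j++
[i=1,j=2] A[i]=13<=B[j]=19 take 13 → i++
[i=2,j=2] A[i]=20>B[j]=19 take 19 → j++
[i=2,j=3] A[i]=20<=B[j]=23 take 20 → i++
[i=3,j=3] A[i]=22<=B[j]=23 take 22 → i++
[i=4,j=3] A[i]=29>B[j]=23 take 23 → j++
[i=4,j=4] A[i]=29<=B[j]=39 take 29 → i++
[i=5,j=4] A[i]=30<=B[j]=39 take 30 → i++
[i=6,j=4] A[i]=38<=B[j]=39 take 38 → i++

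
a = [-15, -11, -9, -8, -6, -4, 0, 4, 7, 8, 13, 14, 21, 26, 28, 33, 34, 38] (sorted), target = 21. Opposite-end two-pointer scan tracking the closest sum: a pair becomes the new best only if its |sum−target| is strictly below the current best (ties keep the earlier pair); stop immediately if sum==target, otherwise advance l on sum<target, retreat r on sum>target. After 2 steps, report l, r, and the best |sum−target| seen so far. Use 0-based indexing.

l=1, r=16, best |Δ|=2

[0,17] -15+38=23 d=2 * → r--
[0,16] -15+34=19 d=2 → l++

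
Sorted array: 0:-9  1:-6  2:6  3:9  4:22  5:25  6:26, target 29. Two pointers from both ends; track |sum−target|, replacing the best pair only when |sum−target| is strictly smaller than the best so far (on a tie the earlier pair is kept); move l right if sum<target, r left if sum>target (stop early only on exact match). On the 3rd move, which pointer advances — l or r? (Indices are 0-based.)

[0,6] -9+26=17 d=12 * → l++
[1,6] -6+26=20 d=9 * → l++
[2,6] 6+26=32 d=3 * → r--

r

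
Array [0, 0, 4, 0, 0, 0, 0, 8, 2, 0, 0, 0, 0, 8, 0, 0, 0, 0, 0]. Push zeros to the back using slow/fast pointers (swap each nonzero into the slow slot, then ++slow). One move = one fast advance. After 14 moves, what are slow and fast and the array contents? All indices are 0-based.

slow=4, fast=14, a=[4, 8, 2, 8, 0, 0, 0, 0, 0, 0, 0, 0, 0, 0, 0, 0, 0, 0, 0]

slow=0 fast=0: a[fast]=0, fast++
slow=0 fast=1: a[fast]=0, fast++
slow=0 fast=2: a[fast]=4≠0 swap→a[0]=4, slow++,fast++
slow=1 fast=3: a[fast]=0, fast++
slow=1 fast=4: a[fast]=0, fast++
slow=1 fast=5: a[fast]=0, fast++
slow=1 fast=6: a[fast]=0, fast++
slow=1 fast=7: a[fast]=8≠0 swap→a[1]=8, slow++,fast++
slow=2 fast=8: a[fast]=2≠0 swap→a[2]=2, slow++,fast++
slow=3 fast=9: a[fast]=0, fast++
slow=3 fast=10: a[fast]=0, fast++
slow=3 fast=11: a[fast]=0, fast++
slow=3 fast=12: a[fast]=0, fast++
slow=3 fast=13: a[fast]=8≠0 swap→a[3]=8, slow++,fast++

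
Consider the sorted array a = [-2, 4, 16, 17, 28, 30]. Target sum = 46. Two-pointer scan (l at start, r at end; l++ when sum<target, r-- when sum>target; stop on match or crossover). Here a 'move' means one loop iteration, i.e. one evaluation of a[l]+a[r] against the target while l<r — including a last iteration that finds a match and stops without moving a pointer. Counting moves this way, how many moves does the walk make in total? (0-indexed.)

3 moves

l=0 r=5: -2+30=28 <46, l++
l=1 r=5: 4+30=34 <46, l++
l=2 r=5: 16+30=46, found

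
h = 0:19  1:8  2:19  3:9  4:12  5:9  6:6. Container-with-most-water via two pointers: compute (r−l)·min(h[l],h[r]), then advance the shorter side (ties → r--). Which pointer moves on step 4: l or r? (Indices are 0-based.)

l=0 r=6: min(19,6)*6=36 best=36 *, r--
l=0 r=5: min(19,9)*5=45 best=45 *, r--
l=0 r=4: min(19,12)*4=48 best=48 *, r--
l=0 r=3: min(19,9)*3=27 best=48, r--

r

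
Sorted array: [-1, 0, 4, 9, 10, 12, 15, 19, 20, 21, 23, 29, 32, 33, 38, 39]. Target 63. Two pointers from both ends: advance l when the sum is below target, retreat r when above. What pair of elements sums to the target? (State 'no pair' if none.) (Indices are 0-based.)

no pair

[0,15] -1+39=38 <63 → l++
[1,15] 0+39=39 <63 → l++
[2,15] 4+39=43 <63 → l++
[3,15] 9+39=48 <63 → l++
[4,15] 10+39=49 <63 → l++
[5,15] 12+39=51 <63 → l++
[6,15] 15+39=54 <63 → l++
[7,15] 19+39=58 <63 → l++
[8,15] 20+39=59 <63 → l++
[9,15] 21+39=60 <63 → l++
[10,15] 23+39=62 <63 → l++
[11,15] 29+39=68 >63 → r--
[11,14] 29+38=67 >63 → r--
[11,13] 29+33=62 <63 → l++
[12,13] 32+33=65 >63 → r--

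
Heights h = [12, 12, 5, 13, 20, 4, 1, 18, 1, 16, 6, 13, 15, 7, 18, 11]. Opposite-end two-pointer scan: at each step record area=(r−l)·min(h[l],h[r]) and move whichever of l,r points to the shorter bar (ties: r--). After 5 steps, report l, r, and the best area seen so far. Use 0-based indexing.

l=4, r=14, best area=168

[0,15] min(12,11)*15=165 best=165 * → r--
[0,14] min(12,18)*14=168 best=168 * → l++
[1,14] min(12,18)*13=156 best=168 → l++
[2,14] min(5,18)*12=60 best=168 → l++
[3,14] min(13,18)*11=143 best=168 → l++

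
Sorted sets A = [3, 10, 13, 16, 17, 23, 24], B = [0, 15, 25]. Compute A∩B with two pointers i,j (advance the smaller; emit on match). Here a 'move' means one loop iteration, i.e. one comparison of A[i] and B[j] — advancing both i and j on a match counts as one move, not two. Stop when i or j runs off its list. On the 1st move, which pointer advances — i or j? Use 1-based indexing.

j

[i=1,j=1] 3>0 → j++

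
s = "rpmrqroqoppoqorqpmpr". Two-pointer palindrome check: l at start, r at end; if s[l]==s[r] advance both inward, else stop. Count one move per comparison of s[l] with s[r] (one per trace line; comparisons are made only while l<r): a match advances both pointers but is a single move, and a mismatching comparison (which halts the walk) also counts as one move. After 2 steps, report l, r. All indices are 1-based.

l=1 r=20: 'r'=='r', l++,r--
l=2 r=19: 'p'=='p', l++,r--

l=3, r=18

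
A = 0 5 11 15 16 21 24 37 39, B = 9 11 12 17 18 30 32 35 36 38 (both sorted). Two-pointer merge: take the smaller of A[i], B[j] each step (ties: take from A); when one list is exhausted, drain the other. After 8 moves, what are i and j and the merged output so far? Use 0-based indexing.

[i=0,j=0] A[i]=0<=B[j]=9 take 0 → i++
[i=1,j=0] A[i]=5<=B[j]=9 take 5 → i++
[i=2,j=0] A[i]=11>B[j]=9 take 9 → j++
[i=2,j=1] A[i]=11<=B[j]=11 take 11 → i++
[i=3,j=1] A[i]=15>B[j]=11 take 11 → j++
[i=3,j=2] A[i]=15>B[j]=12 take 12 → j++
[i=3,j=3] A[i]=15<=B[j]=17 take 15 → i++
[i=4,j=3] A[i]=16<=B[j]=17 take 16 → i++

i=5, j=3, merged so far=[0, 5, 9, 11, 11, 12, 15, 16]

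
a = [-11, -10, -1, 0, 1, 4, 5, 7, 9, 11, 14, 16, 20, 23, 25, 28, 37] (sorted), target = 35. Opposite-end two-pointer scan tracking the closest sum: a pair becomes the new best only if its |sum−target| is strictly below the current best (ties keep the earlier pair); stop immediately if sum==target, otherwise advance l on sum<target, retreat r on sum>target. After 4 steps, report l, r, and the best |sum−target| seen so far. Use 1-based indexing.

l=4, r=16, best |Δ|=1

[1,17] -11+37=26 d=9 * → l++
[2,17] -10+37=27 d=8 * → l++
[3,17] -1+37=36 d=1 * → r--
[3,16] -1+28=27 d=8 → l++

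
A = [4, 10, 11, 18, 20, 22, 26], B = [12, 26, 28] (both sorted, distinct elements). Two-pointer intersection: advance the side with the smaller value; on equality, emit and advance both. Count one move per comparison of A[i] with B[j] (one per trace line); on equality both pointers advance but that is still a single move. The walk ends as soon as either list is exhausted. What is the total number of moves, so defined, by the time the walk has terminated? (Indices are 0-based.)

8 moves

i=0 j=0: 4<12, i++
i=1 j=0: 10<12, i++
i=2 j=0: 11<12, i++
i=3 j=0: 18>12, j++
i=3 j=1: 18<26, i++
i=4 j=1: 20<26, i++
i=5 j=1: 22<26, i++
i=6 j=1: 26==26 emit, i++,j++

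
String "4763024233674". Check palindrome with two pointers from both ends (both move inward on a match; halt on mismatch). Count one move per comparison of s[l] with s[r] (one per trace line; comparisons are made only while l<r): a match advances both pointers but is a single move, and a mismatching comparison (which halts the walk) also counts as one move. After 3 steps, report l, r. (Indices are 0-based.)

l=3, r=9

l=0 r=12: '4'=='4', l++,r--
l=1 r=11: '7'=='7', l++,r--
l=2 r=10: '6'=='6', l++,r--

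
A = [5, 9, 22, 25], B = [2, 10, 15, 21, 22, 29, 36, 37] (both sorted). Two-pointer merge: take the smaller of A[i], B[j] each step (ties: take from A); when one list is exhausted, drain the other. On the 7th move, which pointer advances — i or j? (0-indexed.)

i

[i=0,j=0] A[i]=5>B[j]=2 take 2 → j++
[i=0,j=1] A[i]=5<=B[j]=10 take 5 → i++
[i=1,j=1] A[i]=9<=B[j]=10 take 9 → i++
[i=2,j=1] A[i]=22>B[j]=10 take 10 → j++
[i=2,j=2] A[i]=22>B[j]=15 take 15 → j++
[i=2,j=3] A[i]=22>B[j]=21 take 21 → j++
[i=2,j=4] A[i]=22<=B[j]=22 take 22 → i++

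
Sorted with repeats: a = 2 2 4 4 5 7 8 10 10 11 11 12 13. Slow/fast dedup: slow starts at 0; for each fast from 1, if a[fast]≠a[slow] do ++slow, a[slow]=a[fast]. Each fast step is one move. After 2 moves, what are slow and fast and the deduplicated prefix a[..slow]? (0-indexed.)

(s=0,f=1) a[fast]=2=a[slow] dup → fast++
(s=0,f=2) a[fast]=4≠a[slow]=2 write a[1]=4 → slow++,fast++

slow=1, fast=3, prefix=[2, 4]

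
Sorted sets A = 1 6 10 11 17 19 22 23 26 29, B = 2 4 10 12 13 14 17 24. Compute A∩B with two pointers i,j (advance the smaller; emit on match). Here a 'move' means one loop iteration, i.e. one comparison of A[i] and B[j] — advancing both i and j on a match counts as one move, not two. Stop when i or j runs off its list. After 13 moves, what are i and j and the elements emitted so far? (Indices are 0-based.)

[i=0,j=0] 1<2 → i++
[i=1,j=0] 6>2 → j++
[i=1,j=1] 6>4 → j++
[i=1,j=2] 6<10 → i++
[i=2,j=2] 10==10 emit → i++,j++
[i=3,j=3] 11<12 → i++
[i=4,j=3] 17>12 → j++
[i=4,j=4] 17>13 → j++
[i=4,j=5] 17>14 → j++
[i=4,j=6] 17==17 emit → i++,j++
[i=5,j=7] 19<24 → i++
[i=6,j=7] 22<24 → i++
[i=7,j=7] 23<24 → i++

i=8, j=7, emitted=[10, 17]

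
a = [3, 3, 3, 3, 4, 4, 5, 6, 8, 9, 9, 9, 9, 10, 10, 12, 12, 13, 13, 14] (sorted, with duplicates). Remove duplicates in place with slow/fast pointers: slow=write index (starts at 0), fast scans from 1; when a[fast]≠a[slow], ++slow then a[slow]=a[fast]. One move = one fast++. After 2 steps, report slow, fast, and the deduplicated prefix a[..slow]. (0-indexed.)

slow=0 fast=1: a[fast]=3=a[slow] dup, fast++
slow=0 fast=2: a[fast]=3=a[slow] dup, fast++

slow=0, fast=3, prefix=[3]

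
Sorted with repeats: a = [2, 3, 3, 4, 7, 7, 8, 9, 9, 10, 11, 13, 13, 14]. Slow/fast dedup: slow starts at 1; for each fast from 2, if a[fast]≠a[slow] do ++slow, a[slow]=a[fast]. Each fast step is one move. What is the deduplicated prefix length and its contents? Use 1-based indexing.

slow=1 fast=2: a[fast]=3≠a[slow]=2 write a[2]=3, slow++,fast++
slow=2 fast=3: a[fast]=3=a[slow] dup, fast++
slow=2 fast=4: a[fast]=4≠a[slow]=3 write a[3]=4, slow++,fast++
slow=3 fast=5: a[fast]=7≠a[slow]=4 write a[4]=7, slow++,fast++
slow=4 fast=6: a[fast]=7=a[slow] dup, fast++
slow=4 fast=7: a[fast]=8≠a[slow]=7 write a[5]=8, slow++,fast++
slow=5 fast=8: a[fast]=9≠a[slow]=8 write a[6]=9, slow++,fast++
slow=6 fast=9: a[fast]=9=a[slow] dup, fast++
slow=6 fast=10: a[fast]=10≠a[slow]=9 write a[7]=10, slow++,fast++
slow=7 fast=11: a[fast]=11≠a[slow]=10 write a[8]=11, slow++,fast++
slow=8 fast=12: a[fast]=13≠a[slow]=11 write a[9]=13, slow++,fast++
slow=9 fast=13: a[fast]=13=a[slow] dup, fast++
slow=9 fast=14: a[fast]=14≠a[slow]=13 write a[10]=14, slow++,fast++

length 10; prefix = [2, 3, 4, 7, 8, 9, 10, 11, 13, 14]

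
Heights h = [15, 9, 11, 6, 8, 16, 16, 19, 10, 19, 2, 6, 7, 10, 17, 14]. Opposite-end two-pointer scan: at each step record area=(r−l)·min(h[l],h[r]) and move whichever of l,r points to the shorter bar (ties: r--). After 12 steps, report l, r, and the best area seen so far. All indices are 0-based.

[0,15] min(15,14)*15=210 best=210 * → r--
[0,14] min(15,17)*14=210 best=210 → l++
[1,14] min(9,17)*13=117 best=210 → l++
[2,14] min(11,17)*12=132 best=210 → l++
[3,14] min(6,17)*11=66 best=210 → l++
[4,14] min(8,17)*10=80 best=210 → l++
[5,14] min(16,17)*9=144 best=210 → l++
[6,14] min(16,17)*8=128 best=210 → l++
[7,14] min(19,17)*7=119 best=210 → r--
[7,13] min(19,10)*6=60 best=210 → r--
[7,12] min(19,7)*5=35 best=210 → r--
[7,11] min(19,6)*4=24 best=210 → r--

l=7, r=10, best area=210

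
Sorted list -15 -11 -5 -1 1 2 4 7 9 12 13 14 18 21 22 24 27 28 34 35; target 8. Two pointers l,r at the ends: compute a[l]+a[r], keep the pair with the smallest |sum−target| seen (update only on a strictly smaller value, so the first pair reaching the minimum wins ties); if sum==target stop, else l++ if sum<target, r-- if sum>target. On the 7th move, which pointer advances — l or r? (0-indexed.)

[0,19] -15+35=20 d=12 * → r--
[0,18] -15+34=19 d=11 * → r--
[0,17] -15+28=13 d=5 * → r--
[0,16] -15+27=12 d=4 * → r--
[0,15] -15+24=9 d=1 * → r--
[0,14] -15+22=7 d=1 → l++
[1,14] -11+22=11 d=3 → r--

r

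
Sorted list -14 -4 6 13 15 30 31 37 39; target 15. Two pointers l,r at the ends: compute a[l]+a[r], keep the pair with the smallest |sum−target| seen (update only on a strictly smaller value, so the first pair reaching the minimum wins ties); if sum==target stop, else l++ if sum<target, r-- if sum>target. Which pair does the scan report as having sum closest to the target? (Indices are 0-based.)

l=0 r=8: -14+39=25 d=10 *, r--
l=0 r=7: -14+37=23 d=8 *, r--
l=0 r=6: -14+31=17 d=2 *, r--
l=0 r=5: -14+30=16 d=1 *, r--
l=0 r=4: -14+15=1 d=14, l++
l=1 r=4: -4+15=11 d=4, l++
l=2 r=4: 6+15=21 d=6, r--
l=2 r=3: 6+13=19 d=4, r--

pair (-14, 30) with sum 16 (|Δ|=1)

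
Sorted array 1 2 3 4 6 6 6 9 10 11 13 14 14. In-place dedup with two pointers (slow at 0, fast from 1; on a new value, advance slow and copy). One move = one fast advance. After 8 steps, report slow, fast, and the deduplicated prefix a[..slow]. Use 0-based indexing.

slow=0 fast=1: a[fast]=2≠a[slow]=1 write a[1]=2, slow++,fast++
slow=1 fast=2: a[fast]=3≠a[slow]=2 write a[2]=3, slow++,fast++
slow=2 fast=3: a[fast]=4≠a[slow]=3 write a[3]=4, slow++,fast++
slow=3 fast=4: a[fast]=6≠a[slow]=4 write a[4]=6, slow++,fast++
slow=4 fast=5: a[fast]=6=a[slow] dup, fast++
slow=4 fast=6: a[fast]=6=a[slow] dup, fast++
slow=4 fast=7: a[fast]=9≠a[slow]=6 write a[5]=9, slow++,fast++
slow=5 fast=8: a[fast]=10≠a[slow]=9 write a[6]=10, slow++,fast++

slow=6, fast=9, prefix=[1, 2, 3, 4, 6, 9, 10]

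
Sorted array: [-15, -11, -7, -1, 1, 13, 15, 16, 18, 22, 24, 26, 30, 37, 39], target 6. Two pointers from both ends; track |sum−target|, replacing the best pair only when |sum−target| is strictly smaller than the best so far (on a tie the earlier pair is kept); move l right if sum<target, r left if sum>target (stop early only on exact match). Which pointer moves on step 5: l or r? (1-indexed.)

r

[1,15] -15+39=24 d=18 * → r--
[1,14] -15+37=22 d=16 * → r--
[1,13] -15+30=15 d=9 * → r--
[1,12] -15+26=11 d=5 * → r--
[1,11] -15+24=9 d=3 * → r--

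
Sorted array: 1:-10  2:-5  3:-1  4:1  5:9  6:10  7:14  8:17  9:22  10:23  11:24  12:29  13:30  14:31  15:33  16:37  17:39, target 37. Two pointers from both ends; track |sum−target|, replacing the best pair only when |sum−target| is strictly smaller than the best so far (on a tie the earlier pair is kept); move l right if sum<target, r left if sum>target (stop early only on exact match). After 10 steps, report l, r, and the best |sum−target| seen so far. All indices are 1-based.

[1,17] -10+39=29 d=8 * → l++
[2,17] -5+39=34 d=3 * → l++
[3,17] -1+39=38 d=1 * → r--
[3,16] -1+37=36 d=1 → l++
[4,16] 1+37=38 d=1 → r--
[4,15] 1+33=34 d=3 → l++
[5,15] 9+33=42 d=5 → r--
[5,14] 9+31=40 d=3 → r--
[5,13] 9+30=39 d=2 → r--
[5,12] 9+29=38 d=1 → r--

l=5, r=11, best |Δ|=1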